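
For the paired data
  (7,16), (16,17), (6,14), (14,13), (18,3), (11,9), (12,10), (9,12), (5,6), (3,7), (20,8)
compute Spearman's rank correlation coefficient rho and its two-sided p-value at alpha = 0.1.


Step 1: Rank x and y separately (midranks; no ties here).
rank(x): 7->4, 16->9, 6->3, 14->8, 18->10, 11->6, 12->7, 9->5, 5->2, 3->1, 20->11
rank(y): 16->10, 17->11, 14->9, 13->8, 3->1, 9->5, 10->6, 12->7, 6->2, 7->3, 8->4
Step 2: d_i = R_x(i) - R_y(i); compute d_i^2.
  (4-10)^2=36, (9-11)^2=4, (3-9)^2=36, (8-8)^2=0, (10-1)^2=81, (6-5)^2=1, (7-6)^2=1, (5-7)^2=4, (2-2)^2=0, (1-3)^2=4, (11-4)^2=49
sum(d^2) = 216.
Step 3: rho = 1 - 6*216 / (11*(11^2 - 1)) = 1 - 1296/1320 = 0.018182.
Step 4: Under H0, t = rho * sqrt((n-2)/(1-rho^2)) = 0.0546 ~ t(9).
Step 5: Two-sided p-value from the t-distribution with 9 df = 0.957685.
Step 6: alpha = 0.1. fail to reject H0.

rho = 0.0182, p = 0.957685, fail to reject H0 at alpha = 0.1.


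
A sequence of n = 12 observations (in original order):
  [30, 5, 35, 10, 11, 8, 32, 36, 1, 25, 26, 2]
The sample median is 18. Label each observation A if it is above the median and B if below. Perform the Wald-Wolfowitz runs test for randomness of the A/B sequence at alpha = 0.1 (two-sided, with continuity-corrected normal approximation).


Step 1: Compute median = 18; label A = above, B = below.
Labels in order: ABABBBAABAAB  (n_A = 6, n_B = 6)
Step 2: Count runs R = 8.
Step 3: Under H0 (random ordering), E[R] = 2*n_A*n_B/(n_A+n_B) + 1 = 2*6*6/12 + 1 = 7.0000.
        Var[R] = 2*n_A*n_B*(2*n_A*n_B - n_A - n_B) / ((n_A+n_B)^2 * (n_A+n_B-1)) = 4320/1584 = 2.7273.
        SD[R] = 1.6514.
Step 4: Continuity-corrected z = (R - 0.5 - E[R]) / SD[R] = (8 - 0.5 - 7.0000) / 1.6514 = 0.3028.
Step 5: Two-sided p-value via normal approximation = 2*(1 - Phi(|z|)) = 0.762069.
Step 6: alpha = 0.1. fail to reject H0.

R = 8, z = 0.3028, p = 0.762069, fail to reject H0.


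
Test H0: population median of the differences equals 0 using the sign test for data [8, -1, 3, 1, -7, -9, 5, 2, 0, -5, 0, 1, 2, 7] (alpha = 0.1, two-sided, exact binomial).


Step 1: Discard zero differences. Original n = 14; n_eff = number of nonzero differences = 12.
Nonzero differences (with sign): +8, -1, +3, +1, -7, -9, +5, +2, -5, +1, +2, +7
Step 2: Count signs: positive = 8, negative = 4.
Step 3: Under H0: P(positive) = 0.5, so the number of positives S ~ Bin(12, 0.5).
Step 4: Two-sided exact p-value = sum of Bin(12,0.5) probabilities at or below the observed probability = 0.387695.
Step 5: alpha = 0.1. fail to reject H0.

n_eff = 12, pos = 8, neg = 4, p = 0.387695, fail to reject H0.


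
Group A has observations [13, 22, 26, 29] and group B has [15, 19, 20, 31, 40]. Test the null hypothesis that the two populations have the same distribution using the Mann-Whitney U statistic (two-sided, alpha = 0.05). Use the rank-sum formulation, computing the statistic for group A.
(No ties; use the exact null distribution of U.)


Step 1: Combine and sort all 9 observations; assign midranks.
sorted (value, group): (13,X), (15,Y), (19,Y), (20,Y), (22,X), (26,X), (29,X), (31,Y), (40,Y)
ranks: 13->1, 15->2, 19->3, 20->4, 22->5, 26->6, 29->7, 31->8, 40->9
Step 2: Rank sum for X: R1 = 1 + 5 + 6 + 7 = 19.
Step 3: U_X = R1 - n1(n1+1)/2 = 19 - 4*5/2 = 19 - 10 = 9.
       U_Y = n1*n2 - U_X = 20 - 9 = 11.
Step 4: No ties, so the exact null distribution of U (based on enumerating the C(9,4) = 126 equally likely rank assignments) gives the two-sided p-value.
Step 5: p-value = 0.904762; compare to alpha = 0.05. fail to reject H0.

U_X = 9, p = 0.904762, fail to reject H0 at alpha = 0.05.


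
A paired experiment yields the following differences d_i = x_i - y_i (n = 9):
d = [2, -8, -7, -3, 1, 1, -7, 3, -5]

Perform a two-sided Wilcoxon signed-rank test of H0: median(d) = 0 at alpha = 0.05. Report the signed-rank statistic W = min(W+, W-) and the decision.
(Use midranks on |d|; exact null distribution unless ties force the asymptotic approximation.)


Step 1: Drop any zero differences (none here) and take |d_i|.
|d| = [2, 8, 7, 3, 1, 1, 7, 3, 5]
Step 2: Midrank |d_i| (ties get averaged ranks).
ranks: |2|->3, |8|->9, |7|->7.5, |3|->4.5, |1|->1.5, |1|->1.5, |7|->7.5, |3|->4.5, |5|->6
Step 3: Attach original signs; sum ranks with positive sign and with negative sign.
W+ = 3 + 1.5 + 1.5 + 4.5 = 10.5
W- = 9 + 7.5 + 4.5 + 7.5 + 6 = 34.5
(Check: W+ + W- = 45 should equal n(n+1)/2 = 45.)
Step 4: Test statistic W = min(W+, W-) = 10.5.
Step 5: Ties in |d|, so use the tie-corrected normal approximation.
        E[W] = n(n+1)/4 = 9*10/4 = 22.5.
        Tie groups: |d|=1 (t=2), |d|=3 (t=2), |d|=7 (t=2); sum(t^3 - t) = 18.
        Var[W] = n(n+1)(2n+1)/24 - sum(t^3-t)/48 = 1710/24 - 18/48 = 70.875.
        z = (W - E[W]) / sqrt(Var[W]) = (10.5 - 22.5) / 8.4187 = -1.4254.
        Two-sided p = 2*Phi(z) = 0.154044.
Step 6: alpha = 0.05. fail to reject H0.

W+ = 10.5, W- = 34.5, W = min = 10.5, p = 0.154044, fail to reject H0.


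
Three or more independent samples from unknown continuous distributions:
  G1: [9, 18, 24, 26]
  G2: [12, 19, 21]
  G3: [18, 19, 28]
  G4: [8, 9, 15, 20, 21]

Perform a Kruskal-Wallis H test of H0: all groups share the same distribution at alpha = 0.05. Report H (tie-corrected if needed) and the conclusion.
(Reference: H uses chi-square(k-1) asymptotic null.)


Step 1: Combine all N = 15 observations and assign midranks.
sorted (value, group, rank): (8,G4,1), (9,G1,2.5), (9,G4,2.5), (12,G2,4), (15,G4,5), (18,G1,6.5), (18,G3,6.5), (19,G2,8.5), (19,G3,8.5), (20,G4,10), (21,G2,11.5), (21,G4,11.5), (24,G1,13), (26,G1,14), (28,G3,15)
Step 2: Sum ranks within each group.
R_1 = 36 (n_1 = 4)
R_2 = 24 (n_2 = 3)
R_3 = 30 (n_3 = 3)
R_4 = 30 (n_4 = 5)
Step 3: H = 12/(N(N+1)) * sum(R_i^2/n_i) - 3(N+1)
     = 12/(15*16) * (36^2/4 + 24^2/3 + 30^2/3 + 30^2/5) - 3*16
     = 0.050000 * 996 - 48
     = 1.800000.
Step 4: Ties present; correction factor C = 1 - 24/(15^3 - 15) = 0.992857. Corrected H = 1.800000 / 0.992857 = 1.812950.
Step 5: Under H0, H ~ chi^2(3); p-value = 0.612121.
Step 6: alpha = 0.05. fail to reject H0.

H = 1.8129, df = 3, p = 0.612121, fail to reject H0.


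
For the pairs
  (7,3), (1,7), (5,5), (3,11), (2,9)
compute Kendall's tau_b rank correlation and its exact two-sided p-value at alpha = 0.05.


Step 1: Enumerate the 10 unordered pairs (i,j) with i<j and classify each by sign(x_j-x_i) * sign(y_j-y_i).
  (1,2):dx=-6,dy=+4->D; (1,3):dx=-2,dy=+2->D; (1,4):dx=-4,dy=+8->D; (1,5):dx=-5,dy=+6->D
  (2,3):dx=+4,dy=-2->D; (2,4):dx=+2,dy=+4->C; (2,5):dx=+1,dy=+2->C; (3,4):dx=-2,dy=+6->D
  (3,5):dx=-3,dy=+4->D; (4,5):dx=-1,dy=-2->C
Step 2: C = 3, D = 7, total pairs = 10.
Step 3: tau = (C - D)/(n(n-1)/2) = (3 - 7)/10 = -0.400000.
Step 4: Exact two-sided p-value (enumerate n! = 120 permutations of y under H0): p = 0.483333.
Step 5: alpha = 0.05. fail to reject H0.

tau_b = -0.4000 (C=3, D=7), p = 0.483333, fail to reject H0.


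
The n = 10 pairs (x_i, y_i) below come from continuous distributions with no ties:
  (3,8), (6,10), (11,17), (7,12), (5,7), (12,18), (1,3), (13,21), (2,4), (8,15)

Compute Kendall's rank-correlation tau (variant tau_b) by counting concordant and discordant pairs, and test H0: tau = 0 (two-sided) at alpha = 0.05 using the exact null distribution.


Step 1: Enumerate the 45 unordered pairs (i,j) with i<j and classify each by sign(x_j-x_i) * sign(y_j-y_i).
  (1,2):dx=+3,dy=+2->C; (1,3):dx=+8,dy=+9->C; (1,4):dx=+4,dy=+4->C; (1,5):dx=+2,dy=-1->D
  (1,6):dx=+9,dy=+10->C; (1,7):dx=-2,dy=-5->C; (1,8):dx=+10,dy=+13->C; (1,9):dx=-1,dy=-4->C
  (1,10):dx=+5,dy=+7->C; (2,3):dx=+5,dy=+7->C; (2,4):dx=+1,dy=+2->C; (2,5):dx=-1,dy=-3->C
  (2,6):dx=+6,dy=+8->C; (2,7):dx=-5,dy=-7->C; (2,8):dx=+7,dy=+11->C; (2,9):dx=-4,dy=-6->C
  (2,10):dx=+2,dy=+5->C; (3,4):dx=-4,dy=-5->C; (3,5):dx=-6,dy=-10->C; (3,6):dx=+1,dy=+1->C
  (3,7):dx=-10,dy=-14->C; (3,8):dx=+2,dy=+4->C; (3,9):dx=-9,dy=-13->C; (3,10):dx=-3,dy=-2->C
  (4,5):dx=-2,dy=-5->C; (4,6):dx=+5,dy=+6->C; (4,7):dx=-6,dy=-9->C; (4,8):dx=+6,dy=+9->C
  (4,9):dx=-5,dy=-8->C; (4,10):dx=+1,dy=+3->C; (5,6):dx=+7,dy=+11->C; (5,7):dx=-4,dy=-4->C
  (5,8):dx=+8,dy=+14->C; (5,9):dx=-3,dy=-3->C; (5,10):dx=+3,dy=+8->C; (6,7):dx=-11,dy=-15->C
  (6,8):dx=+1,dy=+3->C; (6,9):dx=-10,dy=-14->C; (6,10):dx=-4,dy=-3->C; (7,8):dx=+12,dy=+18->C
  (7,9):dx=+1,dy=+1->C; (7,10):dx=+7,dy=+12->C; (8,9):dx=-11,dy=-17->C; (8,10):dx=-5,dy=-6->C
  (9,10):dx=+6,dy=+11->C
Step 2: C = 44, D = 1, total pairs = 45.
Step 3: tau = (C - D)/(n(n-1)/2) = (44 - 1)/45 = 0.955556.
Step 4: Exact two-sided p-value (enumerate n! = 3628800 permutations of y under H0): p = 0.000006.
Step 5: alpha = 0.05. reject H0.

tau_b = 0.9556 (C=44, D=1), p = 0.000006, reject H0.


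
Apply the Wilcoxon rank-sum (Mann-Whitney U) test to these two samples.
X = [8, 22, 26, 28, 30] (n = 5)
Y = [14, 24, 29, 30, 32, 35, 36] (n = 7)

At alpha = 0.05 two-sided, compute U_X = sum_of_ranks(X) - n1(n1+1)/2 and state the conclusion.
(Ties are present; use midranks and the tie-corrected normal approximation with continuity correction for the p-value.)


Step 1: Combine and sort all 12 observations; assign midranks.
sorted (value, group): (8,X), (14,Y), (22,X), (24,Y), (26,X), (28,X), (29,Y), (30,X), (30,Y), (32,Y), (35,Y), (36,Y)
ranks: 8->1, 14->2, 22->3, 24->4, 26->5, 28->6, 29->7, 30->8.5, 30->8.5, 32->10, 35->11, 36->12
Step 2: Rank sum for X: R1 = 1 + 3 + 5 + 6 + 8.5 = 23.5.
Step 3: U_X = R1 - n1(n1+1)/2 = 23.5 - 5*6/2 = 23.5 - 15 = 8.5.
       U_Y = n1*n2 - U_X = 35 - 8.5 = 26.5.
Step 4: Ties are present, so use the tie-corrected normal approximation (with continuity correction) for the p-value.
Step 5: p-value = 0.166721; compare to alpha = 0.05. fail to reject H0.

U_X = 8.5, p = 0.166721, fail to reject H0 at alpha = 0.05.


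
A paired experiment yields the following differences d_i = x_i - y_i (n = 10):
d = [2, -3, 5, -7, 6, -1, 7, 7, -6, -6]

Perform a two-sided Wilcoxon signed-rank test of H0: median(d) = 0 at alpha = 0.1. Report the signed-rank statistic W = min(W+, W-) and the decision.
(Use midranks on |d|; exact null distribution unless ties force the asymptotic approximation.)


Step 1: Drop any zero differences (none here) and take |d_i|.
|d| = [2, 3, 5, 7, 6, 1, 7, 7, 6, 6]
Step 2: Midrank |d_i| (ties get averaged ranks).
ranks: |2|->2, |3|->3, |5|->4, |7|->9, |6|->6, |1|->1, |7|->9, |7|->9, |6|->6, |6|->6
Step 3: Attach original signs; sum ranks with positive sign and with negative sign.
W+ = 2 + 4 + 6 + 9 + 9 = 30
W- = 3 + 9 + 1 + 6 + 6 = 25
(Check: W+ + W- = 55 should equal n(n+1)/2 = 55.)
Step 4: Test statistic W = min(W+, W-) = 25.
Step 5: Ties in |d|, so use the tie-corrected normal approximation.
        E[W] = n(n+1)/4 = 10*11/4 = 27.5.
        Tie groups: |d|=6 (t=3), |d|=7 (t=3); sum(t^3 - t) = 48.
        Var[W] = n(n+1)(2n+1)/24 - sum(t^3-t)/48 = 2310/24 - 48/48 = 95.25.
        z = (W - E[W]) / sqrt(Var[W]) = (25 - 27.5) / 9.7596 = -0.2562.
        Two-sided p = 2*Phi(z) = 0.797829.
Step 6: alpha = 0.1. fail to reject H0.

W+ = 30, W- = 25, W = min = 25, p = 0.797829, fail to reject H0.


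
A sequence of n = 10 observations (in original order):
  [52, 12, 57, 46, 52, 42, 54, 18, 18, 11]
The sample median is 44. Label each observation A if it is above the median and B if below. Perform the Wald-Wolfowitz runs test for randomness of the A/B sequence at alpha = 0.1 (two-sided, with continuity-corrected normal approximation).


Step 1: Compute median = 44; label A = above, B = below.
Labels in order: ABAAABABBB  (n_A = 5, n_B = 5)
Step 2: Count runs R = 6.
Step 3: Under H0 (random ordering), E[R] = 2*n_A*n_B/(n_A+n_B) + 1 = 2*5*5/10 + 1 = 6.0000.
        Var[R] = 2*n_A*n_B*(2*n_A*n_B - n_A - n_B) / ((n_A+n_B)^2 * (n_A+n_B-1)) = 2000/900 = 2.2222.
        SD[R] = 1.4907.
Step 4: R = E[R], so z = 0 with no continuity correction.
Step 5: Two-sided p-value via normal approximation = 2*(1 - Phi(|z|)) = 1.000000.
Step 6: alpha = 0.1. fail to reject H0.

R = 6, z = 0.0000, p = 1.000000, fail to reject H0.


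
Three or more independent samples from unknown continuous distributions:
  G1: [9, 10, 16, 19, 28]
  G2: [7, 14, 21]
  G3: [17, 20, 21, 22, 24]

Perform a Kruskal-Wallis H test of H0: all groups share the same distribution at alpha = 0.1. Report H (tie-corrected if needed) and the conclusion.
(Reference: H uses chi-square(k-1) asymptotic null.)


Step 1: Combine all N = 13 observations and assign midranks.
sorted (value, group, rank): (7,G2,1), (9,G1,2), (10,G1,3), (14,G2,4), (16,G1,5), (17,G3,6), (19,G1,7), (20,G3,8), (21,G2,9.5), (21,G3,9.5), (22,G3,11), (24,G3,12), (28,G1,13)
Step 2: Sum ranks within each group.
R_1 = 30 (n_1 = 5)
R_2 = 14.5 (n_2 = 3)
R_3 = 46.5 (n_3 = 5)
Step 3: H = 12/(N(N+1)) * sum(R_i^2/n_i) - 3(N+1)
     = 12/(13*14) * (30^2/5 + 14.5^2/3 + 46.5^2/5) - 3*14
     = 0.065934 * 682.533 - 42
     = 3.002198.
Step 4: Ties present; correction factor C = 1 - 6/(13^3 - 13) = 0.997253. Corrected H = 3.002198 / 0.997253 = 3.010468.
Step 5: Under H0, H ~ chi^2(2); p-value = 0.221965.
Step 6: alpha = 0.1. fail to reject H0.

H = 3.0105, df = 2, p = 0.221965, fail to reject H0.


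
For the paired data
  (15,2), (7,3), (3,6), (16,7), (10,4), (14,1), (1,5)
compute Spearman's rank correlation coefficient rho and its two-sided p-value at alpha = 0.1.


Step 1: Rank x and y separately (midranks; no ties here).
rank(x): 15->6, 7->3, 3->2, 16->7, 10->4, 14->5, 1->1
rank(y): 2->2, 3->3, 6->6, 7->7, 4->4, 1->1, 5->5
Step 2: d_i = R_x(i) - R_y(i); compute d_i^2.
  (6-2)^2=16, (3-3)^2=0, (2-6)^2=16, (7-7)^2=0, (4-4)^2=0, (5-1)^2=16, (1-5)^2=16
sum(d^2) = 64.
Step 3: rho = 1 - 6*64 / (7*(7^2 - 1)) = 1 - 384/336 = -0.142857.
Step 4: Under H0, t = rho * sqrt((n-2)/(1-rho^2)) = -0.3227 ~ t(5).
Step 5: Two-sided p-value from the t-distribution with 5 df = 0.759945.
Step 6: alpha = 0.1. fail to reject H0.

rho = -0.1429, p = 0.759945, fail to reject H0 at alpha = 0.1.


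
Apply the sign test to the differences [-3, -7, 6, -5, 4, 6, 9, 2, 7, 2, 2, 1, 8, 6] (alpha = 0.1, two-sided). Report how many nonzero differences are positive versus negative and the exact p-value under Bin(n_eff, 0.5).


Step 1: Discard zero differences. Original n = 14; n_eff = number of nonzero differences = 14.
Nonzero differences (with sign): -3, -7, +6, -5, +4, +6, +9, +2, +7, +2, +2, +1, +8, +6
Step 2: Count signs: positive = 11, negative = 3.
Step 3: Under H0: P(positive) = 0.5, so the number of positives S ~ Bin(14, 0.5).
Step 4: Two-sided exact p-value = sum of Bin(14,0.5) probabilities at or below the observed probability = 0.057373.
Step 5: alpha = 0.1. reject H0.

n_eff = 14, pos = 11, neg = 3, p = 0.057373, reject H0.


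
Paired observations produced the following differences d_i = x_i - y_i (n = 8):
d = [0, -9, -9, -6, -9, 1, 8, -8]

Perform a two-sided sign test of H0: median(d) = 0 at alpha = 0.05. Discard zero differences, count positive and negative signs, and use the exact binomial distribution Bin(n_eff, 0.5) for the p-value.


Step 1: Discard zero differences. Original n = 8; n_eff = number of nonzero differences = 7.
Nonzero differences (with sign): -9, -9, -6, -9, +1, +8, -8
Step 2: Count signs: positive = 2, negative = 5.
Step 3: Under H0: P(positive) = 0.5, so the number of positives S ~ Bin(7, 0.5).
Step 4: Two-sided exact p-value = sum of Bin(7,0.5) probabilities at or below the observed probability = 0.453125.
Step 5: alpha = 0.05. fail to reject H0.

n_eff = 7, pos = 2, neg = 5, p = 0.453125, fail to reject H0.


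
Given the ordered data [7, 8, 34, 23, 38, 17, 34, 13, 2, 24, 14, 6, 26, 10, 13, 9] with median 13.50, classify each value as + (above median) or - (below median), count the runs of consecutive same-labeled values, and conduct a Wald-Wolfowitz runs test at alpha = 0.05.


Step 1: Compute median = 13.50; label A = above, B = below.
Labels in order: BBAAAAABBAABABBB  (n_A = 8, n_B = 8)
Step 2: Count runs R = 7.
Step 3: Under H0 (random ordering), E[R] = 2*n_A*n_B/(n_A+n_B) + 1 = 2*8*8/16 + 1 = 9.0000.
        Var[R] = 2*n_A*n_B*(2*n_A*n_B - n_A - n_B) / ((n_A+n_B)^2 * (n_A+n_B-1)) = 14336/3840 = 3.7333.
        SD[R] = 1.9322.
Step 4: Continuity-corrected z = (R + 0.5 - E[R]) / SD[R] = (7 + 0.5 - 9.0000) / 1.9322 = -0.7763.
Step 5: Two-sided p-value via normal approximation = 2*(1 - Phi(|z|)) = 0.437558.
Step 6: alpha = 0.05. fail to reject H0.

R = 7, z = -0.7763, p = 0.437558, fail to reject H0.


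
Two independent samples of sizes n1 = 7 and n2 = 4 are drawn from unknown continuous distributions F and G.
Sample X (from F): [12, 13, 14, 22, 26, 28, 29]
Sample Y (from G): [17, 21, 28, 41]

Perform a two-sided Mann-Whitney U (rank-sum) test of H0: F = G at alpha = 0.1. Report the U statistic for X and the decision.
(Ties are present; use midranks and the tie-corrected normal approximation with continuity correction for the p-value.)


Step 1: Combine and sort all 11 observations; assign midranks.
sorted (value, group): (12,X), (13,X), (14,X), (17,Y), (21,Y), (22,X), (26,X), (28,X), (28,Y), (29,X), (41,Y)
ranks: 12->1, 13->2, 14->3, 17->4, 21->5, 22->6, 26->7, 28->8.5, 28->8.5, 29->10, 41->11
Step 2: Rank sum for X: R1 = 1 + 2 + 3 + 6 + 7 + 8.5 + 10 = 37.5.
Step 3: U_X = R1 - n1(n1+1)/2 = 37.5 - 7*8/2 = 37.5 - 28 = 9.5.
       U_Y = n1*n2 - U_X = 28 - 9.5 = 18.5.
Step 4: Ties are present, so use the tie-corrected normal approximation (with continuity correction) for the p-value.
Step 5: p-value = 0.448659; compare to alpha = 0.1. fail to reject H0.

U_X = 9.5, p = 0.448659, fail to reject H0 at alpha = 0.1.


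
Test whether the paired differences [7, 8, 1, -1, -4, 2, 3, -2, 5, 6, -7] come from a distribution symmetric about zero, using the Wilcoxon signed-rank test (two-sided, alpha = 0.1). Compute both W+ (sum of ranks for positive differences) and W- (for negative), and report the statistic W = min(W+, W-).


Step 1: Drop any zero differences (none here) and take |d_i|.
|d| = [7, 8, 1, 1, 4, 2, 3, 2, 5, 6, 7]
Step 2: Midrank |d_i| (ties get averaged ranks).
ranks: |7|->9.5, |8|->11, |1|->1.5, |1|->1.5, |4|->6, |2|->3.5, |3|->5, |2|->3.5, |5|->7, |6|->8, |7|->9.5
Step 3: Attach original signs; sum ranks with positive sign and with negative sign.
W+ = 9.5 + 11 + 1.5 + 3.5 + 5 + 7 + 8 = 45.5
W- = 1.5 + 6 + 3.5 + 9.5 = 20.5
(Check: W+ + W- = 66 should equal n(n+1)/2 = 66.)
Step 4: Test statistic W = min(W+, W-) = 20.5.
Step 5: Ties in |d|, so use the tie-corrected normal approximation.
        E[W] = n(n+1)/4 = 11*12/4 = 33.
        Tie groups: |d|=1 (t=2), |d|=2 (t=2), |d|=7 (t=2); sum(t^3 - t) = 18.
        Var[W] = n(n+1)(2n+1)/24 - sum(t^3-t)/48 = 3036/24 - 18/48 = 126.125.
        z = (W - E[W]) / sqrt(Var[W]) = (20.5 - 33) / 11.2305 = -1.1130.
        Two-sided p = 2*Phi(z) = 0.265693.
Step 6: alpha = 0.1. fail to reject H0.

W+ = 45.5, W- = 20.5, W = min = 20.5, p = 0.265693, fail to reject H0.


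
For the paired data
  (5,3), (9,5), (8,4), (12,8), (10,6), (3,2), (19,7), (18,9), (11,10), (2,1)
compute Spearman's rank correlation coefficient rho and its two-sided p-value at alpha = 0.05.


Step 1: Rank x and y separately (midranks; no ties here).
rank(x): 5->3, 9->5, 8->4, 12->8, 10->6, 3->2, 19->10, 18->9, 11->7, 2->1
rank(y): 3->3, 5->5, 4->4, 8->8, 6->6, 2->2, 7->7, 9->9, 10->10, 1->1
Step 2: d_i = R_x(i) - R_y(i); compute d_i^2.
  (3-3)^2=0, (5-5)^2=0, (4-4)^2=0, (8-8)^2=0, (6-6)^2=0, (2-2)^2=0, (10-7)^2=9, (9-9)^2=0, (7-10)^2=9, (1-1)^2=0
sum(d^2) = 18.
Step 3: rho = 1 - 6*18 / (10*(10^2 - 1)) = 1 - 108/990 = 0.890909.
Step 4: Under H0, t = rho * sqrt((n-2)/(1-rho^2)) = 5.5482 ~ t(8).
Step 5: Two-sided p-value from the t-distribution with 8 df = 0.000542.
Step 6: alpha = 0.05. reject H0.

rho = 0.8909, p = 0.000542, reject H0 at alpha = 0.05.


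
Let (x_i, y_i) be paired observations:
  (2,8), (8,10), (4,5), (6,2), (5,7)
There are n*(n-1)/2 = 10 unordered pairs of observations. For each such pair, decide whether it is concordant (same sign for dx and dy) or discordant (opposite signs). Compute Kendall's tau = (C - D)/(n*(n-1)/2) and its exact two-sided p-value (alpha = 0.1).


Step 1: Enumerate the 10 unordered pairs (i,j) with i<j and classify each by sign(x_j-x_i) * sign(y_j-y_i).
  (1,2):dx=+6,dy=+2->C; (1,3):dx=+2,dy=-3->D; (1,4):dx=+4,dy=-6->D; (1,5):dx=+3,dy=-1->D
  (2,3):dx=-4,dy=-5->C; (2,4):dx=-2,dy=-8->C; (2,5):dx=-3,dy=-3->C; (3,4):dx=+2,dy=-3->D
  (3,5):dx=+1,dy=+2->C; (4,5):dx=-1,dy=+5->D
Step 2: C = 5, D = 5, total pairs = 10.
Step 3: tau = (C - D)/(n(n-1)/2) = (5 - 5)/10 = 0.000000.
Step 4: Exact two-sided p-value (enumerate n! = 120 permutations of y under H0): p = 1.000000.
Step 5: alpha = 0.1. fail to reject H0.

tau_b = 0.0000 (C=5, D=5), p = 1.000000, fail to reject H0.


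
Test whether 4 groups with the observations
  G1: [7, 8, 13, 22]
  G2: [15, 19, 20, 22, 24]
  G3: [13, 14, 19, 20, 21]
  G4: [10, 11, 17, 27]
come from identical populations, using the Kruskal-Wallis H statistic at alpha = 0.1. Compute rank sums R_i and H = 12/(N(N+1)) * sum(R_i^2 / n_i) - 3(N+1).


Step 1: Combine all N = 18 observations and assign midranks.
sorted (value, group, rank): (7,G1,1), (8,G1,2), (10,G4,3), (11,G4,4), (13,G1,5.5), (13,G3,5.5), (14,G3,7), (15,G2,8), (17,G4,9), (19,G2,10.5), (19,G3,10.5), (20,G2,12.5), (20,G3,12.5), (21,G3,14), (22,G1,15.5), (22,G2,15.5), (24,G2,17), (27,G4,18)
Step 2: Sum ranks within each group.
R_1 = 24 (n_1 = 4)
R_2 = 63.5 (n_2 = 5)
R_3 = 49.5 (n_3 = 5)
R_4 = 34 (n_4 = 4)
Step 3: H = 12/(N(N+1)) * sum(R_i^2/n_i) - 3(N+1)
     = 12/(18*19) * (24^2/4 + 63.5^2/5 + 49.5^2/5 + 34^2/4) - 3*19
     = 0.035088 * 1729.5 - 57
     = 3.684211.
Step 4: Ties present; correction factor C = 1 - 24/(18^3 - 18) = 0.995872. Corrected H = 3.684211 / 0.995872 = 3.699482.
Step 5: Under H0, H ~ chi^2(3); p-value = 0.295797.
Step 6: alpha = 0.1. fail to reject H0.

H = 3.6995, df = 3, p = 0.295797, fail to reject H0.


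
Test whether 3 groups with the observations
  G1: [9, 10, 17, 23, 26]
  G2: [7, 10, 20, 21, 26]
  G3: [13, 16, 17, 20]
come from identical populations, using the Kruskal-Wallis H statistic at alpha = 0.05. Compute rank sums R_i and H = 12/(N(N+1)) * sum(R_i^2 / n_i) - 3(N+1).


Step 1: Combine all N = 14 observations and assign midranks.
sorted (value, group, rank): (7,G2,1), (9,G1,2), (10,G1,3.5), (10,G2,3.5), (13,G3,5), (16,G3,6), (17,G1,7.5), (17,G3,7.5), (20,G2,9.5), (20,G3,9.5), (21,G2,11), (23,G1,12), (26,G1,13.5), (26,G2,13.5)
Step 2: Sum ranks within each group.
R_1 = 38.5 (n_1 = 5)
R_2 = 38.5 (n_2 = 5)
R_3 = 28 (n_3 = 4)
Step 3: H = 12/(N(N+1)) * sum(R_i^2/n_i) - 3(N+1)
     = 12/(14*15) * (38.5^2/5 + 38.5^2/5 + 28^2/4) - 3*15
     = 0.057143 * 788.9 - 45
     = 0.080000.
Step 4: Ties present; correction factor C = 1 - 24/(14^3 - 14) = 0.991209. Corrected H = 0.080000 / 0.991209 = 0.080710.
Step 5: Under H0, H ~ chi^2(2); p-value = 0.960449.
Step 6: alpha = 0.05. fail to reject H0.

H = 0.0807, df = 2, p = 0.960449, fail to reject H0.


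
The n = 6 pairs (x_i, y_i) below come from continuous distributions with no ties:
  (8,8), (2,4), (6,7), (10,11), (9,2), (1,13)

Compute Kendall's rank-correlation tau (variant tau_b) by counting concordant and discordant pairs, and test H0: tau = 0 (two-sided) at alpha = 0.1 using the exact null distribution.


Step 1: Enumerate the 15 unordered pairs (i,j) with i<j and classify each by sign(x_j-x_i) * sign(y_j-y_i).
  (1,2):dx=-6,dy=-4->C; (1,3):dx=-2,dy=-1->C; (1,4):dx=+2,dy=+3->C; (1,5):dx=+1,dy=-6->D
  (1,6):dx=-7,dy=+5->D; (2,3):dx=+4,dy=+3->C; (2,4):dx=+8,dy=+7->C; (2,5):dx=+7,dy=-2->D
  (2,6):dx=-1,dy=+9->D; (3,4):dx=+4,dy=+4->C; (3,5):dx=+3,dy=-5->D; (3,6):dx=-5,dy=+6->D
  (4,5):dx=-1,dy=-9->C; (4,6):dx=-9,dy=+2->D; (5,6):dx=-8,dy=+11->D
Step 2: C = 7, D = 8, total pairs = 15.
Step 3: tau = (C - D)/(n(n-1)/2) = (7 - 8)/15 = -0.066667.
Step 4: Exact two-sided p-value (enumerate n! = 720 permutations of y under H0): p = 1.000000.
Step 5: alpha = 0.1. fail to reject H0.

tau_b = -0.0667 (C=7, D=8), p = 1.000000, fail to reject H0.


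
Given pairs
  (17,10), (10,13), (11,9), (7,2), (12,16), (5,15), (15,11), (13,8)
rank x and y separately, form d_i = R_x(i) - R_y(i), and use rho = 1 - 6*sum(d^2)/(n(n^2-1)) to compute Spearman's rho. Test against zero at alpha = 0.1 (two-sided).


Step 1: Rank x and y separately (midranks; no ties here).
rank(x): 17->8, 10->3, 11->4, 7->2, 12->5, 5->1, 15->7, 13->6
rank(y): 10->4, 13->6, 9->3, 2->1, 16->8, 15->7, 11->5, 8->2
Step 2: d_i = R_x(i) - R_y(i); compute d_i^2.
  (8-4)^2=16, (3-6)^2=9, (4-3)^2=1, (2-1)^2=1, (5-8)^2=9, (1-7)^2=36, (7-5)^2=4, (6-2)^2=16
sum(d^2) = 92.
Step 3: rho = 1 - 6*92 / (8*(8^2 - 1)) = 1 - 552/504 = -0.095238.
Step 4: Under H0, t = rho * sqrt((n-2)/(1-rho^2)) = -0.2343 ~ t(6).
Step 5: Two-sided p-value from the t-distribution with 6 df = 0.822505.
Step 6: alpha = 0.1. fail to reject H0.

rho = -0.0952, p = 0.822505, fail to reject H0 at alpha = 0.1.


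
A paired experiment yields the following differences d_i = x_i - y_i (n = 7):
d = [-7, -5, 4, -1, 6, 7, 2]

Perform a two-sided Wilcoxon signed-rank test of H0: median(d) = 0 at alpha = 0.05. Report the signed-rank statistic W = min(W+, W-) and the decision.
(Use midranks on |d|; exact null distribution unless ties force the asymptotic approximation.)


Step 1: Drop any zero differences (none here) and take |d_i|.
|d| = [7, 5, 4, 1, 6, 7, 2]
Step 2: Midrank |d_i| (ties get averaged ranks).
ranks: |7|->6.5, |5|->4, |4|->3, |1|->1, |6|->5, |7|->6.5, |2|->2
Step 3: Attach original signs; sum ranks with positive sign and with negative sign.
W+ = 3 + 5 + 6.5 + 2 = 16.5
W- = 6.5 + 4 + 1 = 11.5
(Check: W+ + W- = 28 should equal n(n+1)/2 = 28.)
Step 4: Test statistic W = min(W+, W-) = 11.5.
Step 5: Ties in |d|, so use the tie-corrected normal approximation.
        E[W] = n(n+1)/4 = 7*8/4 = 14.
        Tie groups: |d|=7 (t=2); sum(t^3 - t) = 6.
        Var[W] = n(n+1)(2n+1)/24 - sum(t^3-t)/48 = 840/24 - 6/48 = 34.875.
        z = (W - E[W]) / sqrt(Var[W]) = (11.5 - 14) / 5.9055 = -0.4233.
        Two-sided p = 2*Phi(z) = 0.672052.
Step 6: alpha = 0.05. fail to reject H0.

W+ = 16.5, W- = 11.5, W = min = 11.5, p = 0.672052, fail to reject H0.


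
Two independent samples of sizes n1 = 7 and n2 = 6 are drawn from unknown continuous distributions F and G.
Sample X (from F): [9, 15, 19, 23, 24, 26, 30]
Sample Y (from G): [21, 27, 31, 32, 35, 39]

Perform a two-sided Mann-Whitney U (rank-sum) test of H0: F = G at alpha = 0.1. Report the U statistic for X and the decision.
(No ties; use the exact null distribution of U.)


Step 1: Combine and sort all 13 observations; assign midranks.
sorted (value, group): (9,X), (15,X), (19,X), (21,Y), (23,X), (24,X), (26,X), (27,Y), (30,X), (31,Y), (32,Y), (35,Y), (39,Y)
ranks: 9->1, 15->2, 19->3, 21->4, 23->5, 24->6, 26->7, 27->8, 30->9, 31->10, 32->11, 35->12, 39->13
Step 2: Rank sum for X: R1 = 1 + 2 + 3 + 5 + 6 + 7 + 9 = 33.
Step 3: U_X = R1 - n1(n1+1)/2 = 33 - 7*8/2 = 33 - 28 = 5.
       U_Y = n1*n2 - U_X = 42 - 5 = 37.
Step 4: No ties, so the exact null distribution of U (based on enumerating the C(13,7) = 1716 equally likely rank assignments) gives the two-sided p-value.
Step 5: p-value = 0.022145; compare to alpha = 0.1. reject H0.

U_X = 5, p = 0.022145, reject H0 at alpha = 0.1.


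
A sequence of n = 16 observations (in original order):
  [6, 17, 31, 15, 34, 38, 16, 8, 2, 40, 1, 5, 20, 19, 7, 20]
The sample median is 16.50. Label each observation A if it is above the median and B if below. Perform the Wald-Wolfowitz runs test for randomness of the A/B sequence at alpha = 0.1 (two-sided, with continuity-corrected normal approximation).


Step 1: Compute median = 16.50; label A = above, B = below.
Labels in order: BAABAABBBABBAABA  (n_A = 8, n_B = 8)
Step 2: Count runs R = 10.
Step 3: Under H0 (random ordering), E[R] = 2*n_A*n_B/(n_A+n_B) + 1 = 2*8*8/16 + 1 = 9.0000.
        Var[R] = 2*n_A*n_B*(2*n_A*n_B - n_A - n_B) / ((n_A+n_B)^2 * (n_A+n_B-1)) = 14336/3840 = 3.7333.
        SD[R] = 1.9322.
Step 4: Continuity-corrected z = (R - 0.5 - E[R]) / SD[R] = (10 - 0.5 - 9.0000) / 1.9322 = 0.2588.
Step 5: Two-sided p-value via normal approximation = 2*(1 - Phi(|z|)) = 0.795809.
Step 6: alpha = 0.1. fail to reject H0.

R = 10, z = 0.2588, p = 0.795809, fail to reject H0.


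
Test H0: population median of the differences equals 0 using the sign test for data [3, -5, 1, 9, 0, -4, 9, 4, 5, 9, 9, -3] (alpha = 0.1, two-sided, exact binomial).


Step 1: Discard zero differences. Original n = 12; n_eff = number of nonzero differences = 11.
Nonzero differences (with sign): +3, -5, +1, +9, -4, +9, +4, +5, +9, +9, -3
Step 2: Count signs: positive = 8, negative = 3.
Step 3: Under H0: P(positive) = 0.5, so the number of positives S ~ Bin(11, 0.5).
Step 4: Two-sided exact p-value = sum of Bin(11,0.5) probabilities at or below the observed probability = 0.226562.
Step 5: alpha = 0.1. fail to reject H0.

n_eff = 11, pos = 8, neg = 3, p = 0.226562, fail to reject H0.


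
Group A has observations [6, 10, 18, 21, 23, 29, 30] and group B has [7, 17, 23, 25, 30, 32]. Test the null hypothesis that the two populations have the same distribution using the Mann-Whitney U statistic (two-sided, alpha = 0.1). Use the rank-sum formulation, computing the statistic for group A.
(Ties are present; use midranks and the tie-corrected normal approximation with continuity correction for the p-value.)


Step 1: Combine and sort all 13 observations; assign midranks.
sorted (value, group): (6,X), (7,Y), (10,X), (17,Y), (18,X), (21,X), (23,X), (23,Y), (25,Y), (29,X), (30,X), (30,Y), (32,Y)
ranks: 6->1, 7->2, 10->3, 17->4, 18->5, 21->6, 23->7.5, 23->7.5, 25->9, 29->10, 30->11.5, 30->11.5, 32->13
Step 2: Rank sum for X: R1 = 1 + 3 + 5 + 6 + 7.5 + 10 + 11.5 = 44.
Step 3: U_X = R1 - n1(n1+1)/2 = 44 - 7*8/2 = 44 - 28 = 16.
       U_Y = n1*n2 - U_X = 42 - 16 = 26.
Step 4: Ties are present, so use the tie-corrected normal approximation (with continuity correction) for the p-value.
Step 5: p-value = 0.519167; compare to alpha = 0.1. fail to reject H0.

U_X = 16, p = 0.519167, fail to reject H0 at alpha = 0.1.


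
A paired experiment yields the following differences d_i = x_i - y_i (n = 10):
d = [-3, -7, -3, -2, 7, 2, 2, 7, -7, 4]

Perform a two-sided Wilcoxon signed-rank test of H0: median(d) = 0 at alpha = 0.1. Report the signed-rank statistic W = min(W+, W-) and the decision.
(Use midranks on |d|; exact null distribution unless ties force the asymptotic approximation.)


Step 1: Drop any zero differences (none here) and take |d_i|.
|d| = [3, 7, 3, 2, 7, 2, 2, 7, 7, 4]
Step 2: Midrank |d_i| (ties get averaged ranks).
ranks: |3|->4.5, |7|->8.5, |3|->4.5, |2|->2, |7|->8.5, |2|->2, |2|->2, |7|->8.5, |7|->8.5, |4|->6
Step 3: Attach original signs; sum ranks with positive sign and with negative sign.
W+ = 8.5 + 2 + 2 + 8.5 + 6 = 27
W- = 4.5 + 8.5 + 4.5 + 2 + 8.5 = 28
(Check: W+ + W- = 55 should equal n(n+1)/2 = 55.)
Step 4: Test statistic W = min(W+, W-) = 27.
Step 5: Ties in |d|, so use the tie-corrected normal approximation.
        E[W] = n(n+1)/4 = 10*11/4 = 27.5.
        Tie groups: |d|=2 (t=3), |d|=3 (t=2), |d|=7 (t=4); sum(t^3 - t) = 90.
        Var[W] = n(n+1)(2n+1)/24 - sum(t^3-t)/48 = 2310/24 - 90/48 = 94.375.
        z = (W - E[W]) / sqrt(Var[W]) = (27 - 27.5) / 9.7147 = -0.0515.
        Two-sided p = 2*Phi(z) = 0.958952.
Step 6: alpha = 0.1. fail to reject H0.

W+ = 27, W- = 28, W = min = 27, p = 0.958952, fail to reject H0.


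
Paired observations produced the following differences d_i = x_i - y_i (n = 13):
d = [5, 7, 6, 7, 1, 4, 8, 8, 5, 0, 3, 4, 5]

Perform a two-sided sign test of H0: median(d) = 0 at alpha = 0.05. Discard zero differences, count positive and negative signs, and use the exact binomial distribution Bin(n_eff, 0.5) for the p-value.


Step 1: Discard zero differences. Original n = 13; n_eff = number of nonzero differences = 12.
Nonzero differences (with sign): +5, +7, +6, +7, +1, +4, +8, +8, +5, +3, +4, +5
Step 2: Count signs: positive = 12, negative = 0.
Step 3: Under H0: P(positive) = 0.5, so the number of positives S ~ Bin(12, 0.5).
Step 4: Two-sided exact p-value = sum of Bin(12,0.5) probabilities at or below the observed probability = 0.000488.
Step 5: alpha = 0.05. reject H0.

n_eff = 12, pos = 12, neg = 0, p = 0.000488, reject H0.


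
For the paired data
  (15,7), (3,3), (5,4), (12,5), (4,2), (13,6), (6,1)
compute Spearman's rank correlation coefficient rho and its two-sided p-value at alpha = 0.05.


Step 1: Rank x and y separately (midranks; no ties here).
rank(x): 15->7, 3->1, 5->3, 12->5, 4->2, 13->6, 6->4
rank(y): 7->7, 3->3, 4->4, 5->5, 2->2, 6->6, 1->1
Step 2: d_i = R_x(i) - R_y(i); compute d_i^2.
  (7-7)^2=0, (1-3)^2=4, (3-4)^2=1, (5-5)^2=0, (2-2)^2=0, (6-6)^2=0, (4-1)^2=9
sum(d^2) = 14.
Step 3: rho = 1 - 6*14 / (7*(7^2 - 1)) = 1 - 84/336 = 0.750000.
Step 4: Under H0, t = rho * sqrt((n-2)/(1-rho^2)) = 2.5355 ~ t(5).
Step 5: Two-sided p-value from the t-distribution with 5 df = 0.052181.
Step 6: alpha = 0.05. fail to reject H0.

rho = 0.7500, p = 0.052181, fail to reject H0 at alpha = 0.05.


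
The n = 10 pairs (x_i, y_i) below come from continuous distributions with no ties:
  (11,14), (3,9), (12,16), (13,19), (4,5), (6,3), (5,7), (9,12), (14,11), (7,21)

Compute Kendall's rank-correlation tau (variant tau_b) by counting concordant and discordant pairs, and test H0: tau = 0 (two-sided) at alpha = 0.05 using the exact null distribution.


Step 1: Enumerate the 45 unordered pairs (i,j) with i<j and classify each by sign(x_j-x_i) * sign(y_j-y_i).
  (1,2):dx=-8,dy=-5->C; (1,3):dx=+1,dy=+2->C; (1,4):dx=+2,dy=+5->C; (1,5):dx=-7,dy=-9->C
  (1,6):dx=-5,dy=-11->C; (1,7):dx=-6,dy=-7->C; (1,8):dx=-2,dy=-2->C; (1,9):dx=+3,dy=-3->D
  (1,10):dx=-4,dy=+7->D; (2,3):dx=+9,dy=+7->C; (2,4):dx=+10,dy=+10->C; (2,5):dx=+1,dy=-4->D
  (2,6):dx=+3,dy=-6->D; (2,7):dx=+2,dy=-2->D; (2,8):dx=+6,dy=+3->C; (2,9):dx=+11,dy=+2->C
  (2,10):dx=+4,dy=+12->C; (3,4):dx=+1,dy=+3->C; (3,5):dx=-8,dy=-11->C; (3,6):dx=-6,dy=-13->C
  (3,7):dx=-7,dy=-9->C; (3,8):dx=-3,dy=-4->C; (3,9):dx=+2,dy=-5->D; (3,10):dx=-5,dy=+5->D
  (4,5):dx=-9,dy=-14->C; (4,6):dx=-7,dy=-16->C; (4,7):dx=-8,dy=-12->C; (4,8):dx=-4,dy=-7->C
  (4,9):dx=+1,dy=-8->D; (4,10):dx=-6,dy=+2->D; (5,6):dx=+2,dy=-2->D; (5,7):dx=+1,dy=+2->C
  (5,8):dx=+5,dy=+7->C; (5,9):dx=+10,dy=+6->C; (5,10):dx=+3,dy=+16->C; (6,7):dx=-1,dy=+4->D
  (6,8):dx=+3,dy=+9->C; (6,9):dx=+8,dy=+8->C; (6,10):dx=+1,dy=+18->C; (7,8):dx=+4,dy=+5->C
  (7,9):dx=+9,dy=+4->C; (7,10):dx=+2,dy=+14->C; (8,9):dx=+5,dy=-1->D; (8,10):dx=-2,dy=+9->D
  (9,10):dx=-7,dy=+10->D
Step 2: C = 31, D = 14, total pairs = 45.
Step 3: tau = (C - D)/(n(n-1)/2) = (31 - 14)/45 = 0.377778.
Step 4: Exact two-sided p-value (enumerate n! = 3628800 permutations of y under H0): p = 0.155742.
Step 5: alpha = 0.05. fail to reject H0.

tau_b = 0.3778 (C=31, D=14), p = 0.155742, fail to reject H0.


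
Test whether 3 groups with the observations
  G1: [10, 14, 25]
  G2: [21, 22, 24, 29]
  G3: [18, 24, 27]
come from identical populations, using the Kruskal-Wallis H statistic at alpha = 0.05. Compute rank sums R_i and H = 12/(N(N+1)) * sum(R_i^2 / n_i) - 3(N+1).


Step 1: Combine all N = 10 observations and assign midranks.
sorted (value, group, rank): (10,G1,1), (14,G1,2), (18,G3,3), (21,G2,4), (22,G2,5), (24,G2,6.5), (24,G3,6.5), (25,G1,8), (27,G3,9), (29,G2,10)
Step 2: Sum ranks within each group.
R_1 = 11 (n_1 = 3)
R_2 = 25.5 (n_2 = 4)
R_3 = 18.5 (n_3 = 3)
Step 3: H = 12/(N(N+1)) * sum(R_i^2/n_i) - 3(N+1)
     = 12/(10*11) * (11^2/3 + 25.5^2/4 + 18.5^2/3) - 3*11
     = 0.109091 * 316.979 - 33
     = 1.579545.
Step 4: Ties present; correction factor C = 1 - 6/(10^3 - 10) = 0.993939. Corrected H = 1.579545 / 0.993939 = 1.589177.
Step 5: Under H0, H ~ chi^2(2); p-value = 0.451767.
Step 6: alpha = 0.05. fail to reject H0.

H = 1.5892, df = 2, p = 0.451767, fail to reject H0.


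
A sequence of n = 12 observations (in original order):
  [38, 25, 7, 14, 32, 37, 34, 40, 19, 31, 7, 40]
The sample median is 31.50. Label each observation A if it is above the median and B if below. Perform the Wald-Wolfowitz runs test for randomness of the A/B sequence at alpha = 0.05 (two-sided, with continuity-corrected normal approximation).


Step 1: Compute median = 31.50; label A = above, B = below.
Labels in order: ABBBAAAABBBA  (n_A = 6, n_B = 6)
Step 2: Count runs R = 5.
Step 3: Under H0 (random ordering), E[R] = 2*n_A*n_B/(n_A+n_B) + 1 = 2*6*6/12 + 1 = 7.0000.
        Var[R] = 2*n_A*n_B*(2*n_A*n_B - n_A - n_B) / ((n_A+n_B)^2 * (n_A+n_B-1)) = 4320/1584 = 2.7273.
        SD[R] = 1.6514.
Step 4: Continuity-corrected z = (R + 0.5 - E[R]) / SD[R] = (5 + 0.5 - 7.0000) / 1.6514 = -0.9083.
Step 5: Two-sided p-value via normal approximation = 2*(1 - Phi(|z|)) = 0.363722.
Step 6: alpha = 0.05. fail to reject H0.

R = 5, z = -0.9083, p = 0.363722, fail to reject H0.


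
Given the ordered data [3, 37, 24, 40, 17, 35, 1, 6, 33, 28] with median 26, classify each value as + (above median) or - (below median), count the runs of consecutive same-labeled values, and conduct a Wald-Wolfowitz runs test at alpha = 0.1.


Step 1: Compute median = 26; label A = above, B = below.
Labels in order: BABABABBAA  (n_A = 5, n_B = 5)
Step 2: Count runs R = 8.
Step 3: Under H0 (random ordering), E[R] = 2*n_A*n_B/(n_A+n_B) + 1 = 2*5*5/10 + 1 = 6.0000.
        Var[R] = 2*n_A*n_B*(2*n_A*n_B - n_A - n_B) / ((n_A+n_B)^2 * (n_A+n_B-1)) = 2000/900 = 2.2222.
        SD[R] = 1.4907.
Step 4: Continuity-corrected z = (R - 0.5 - E[R]) / SD[R] = (8 - 0.5 - 6.0000) / 1.4907 = 1.0062.
Step 5: Two-sided p-value via normal approximation = 2*(1 - Phi(|z|)) = 0.314305.
Step 6: alpha = 0.1. fail to reject H0.

R = 8, z = 1.0062, p = 0.314305, fail to reject H0.


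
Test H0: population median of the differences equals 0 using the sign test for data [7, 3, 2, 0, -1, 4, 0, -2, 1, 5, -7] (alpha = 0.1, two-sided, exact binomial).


Step 1: Discard zero differences. Original n = 11; n_eff = number of nonzero differences = 9.
Nonzero differences (with sign): +7, +3, +2, -1, +4, -2, +1, +5, -7
Step 2: Count signs: positive = 6, negative = 3.
Step 3: Under H0: P(positive) = 0.5, so the number of positives S ~ Bin(9, 0.5).
Step 4: Two-sided exact p-value = sum of Bin(9,0.5) probabilities at or below the observed probability = 0.507812.
Step 5: alpha = 0.1. fail to reject H0.

n_eff = 9, pos = 6, neg = 3, p = 0.507812, fail to reject H0.


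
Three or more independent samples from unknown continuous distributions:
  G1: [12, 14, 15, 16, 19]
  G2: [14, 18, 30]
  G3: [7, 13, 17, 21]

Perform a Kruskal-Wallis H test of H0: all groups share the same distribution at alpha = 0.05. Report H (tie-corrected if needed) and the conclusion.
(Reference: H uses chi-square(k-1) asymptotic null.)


Step 1: Combine all N = 12 observations and assign midranks.
sorted (value, group, rank): (7,G3,1), (12,G1,2), (13,G3,3), (14,G1,4.5), (14,G2,4.5), (15,G1,6), (16,G1,7), (17,G3,8), (18,G2,9), (19,G1,10), (21,G3,11), (30,G2,12)
Step 2: Sum ranks within each group.
R_1 = 29.5 (n_1 = 5)
R_2 = 25.5 (n_2 = 3)
R_3 = 23 (n_3 = 4)
Step 3: H = 12/(N(N+1)) * sum(R_i^2/n_i) - 3(N+1)
     = 12/(12*13) * (29.5^2/5 + 25.5^2/3 + 23^2/4) - 3*13
     = 0.076923 * 523.05 - 39
     = 1.234615.
Step 4: Ties present; correction factor C = 1 - 6/(12^3 - 12) = 0.996503. Corrected H = 1.234615 / 0.996503 = 1.238947.
Step 5: Under H0, H ~ chi^2(2); p-value = 0.538228.
Step 6: alpha = 0.05. fail to reject H0.

H = 1.2389, df = 2, p = 0.538228, fail to reject H0.


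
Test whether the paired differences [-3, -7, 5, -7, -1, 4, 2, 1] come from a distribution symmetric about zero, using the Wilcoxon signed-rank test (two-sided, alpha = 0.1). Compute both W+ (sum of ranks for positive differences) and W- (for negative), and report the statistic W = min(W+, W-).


Step 1: Drop any zero differences (none here) and take |d_i|.
|d| = [3, 7, 5, 7, 1, 4, 2, 1]
Step 2: Midrank |d_i| (ties get averaged ranks).
ranks: |3|->4, |7|->7.5, |5|->6, |7|->7.5, |1|->1.5, |4|->5, |2|->3, |1|->1.5
Step 3: Attach original signs; sum ranks with positive sign and with negative sign.
W+ = 6 + 5 + 3 + 1.5 = 15.5
W- = 4 + 7.5 + 7.5 + 1.5 = 20.5
(Check: W+ + W- = 36 should equal n(n+1)/2 = 36.)
Step 4: Test statistic W = min(W+, W-) = 15.5.
Step 5: Ties in |d|, so use the tie-corrected normal approximation.
        E[W] = n(n+1)/4 = 8*9/4 = 18.
        Tie groups: |d|=1 (t=2), |d|=7 (t=2); sum(t^3 - t) = 12.
        Var[W] = n(n+1)(2n+1)/24 - sum(t^3-t)/48 = 1224/24 - 12/48 = 50.75.
        z = (W - E[W]) / sqrt(Var[W]) = (15.5 - 18) / 7.1239 = -0.3509.
        Two-sided p = 2*Phi(z) = 0.725640.
Step 6: alpha = 0.1. fail to reject H0.

W+ = 15.5, W- = 20.5, W = min = 15.5, p = 0.725640, fail to reject H0.
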